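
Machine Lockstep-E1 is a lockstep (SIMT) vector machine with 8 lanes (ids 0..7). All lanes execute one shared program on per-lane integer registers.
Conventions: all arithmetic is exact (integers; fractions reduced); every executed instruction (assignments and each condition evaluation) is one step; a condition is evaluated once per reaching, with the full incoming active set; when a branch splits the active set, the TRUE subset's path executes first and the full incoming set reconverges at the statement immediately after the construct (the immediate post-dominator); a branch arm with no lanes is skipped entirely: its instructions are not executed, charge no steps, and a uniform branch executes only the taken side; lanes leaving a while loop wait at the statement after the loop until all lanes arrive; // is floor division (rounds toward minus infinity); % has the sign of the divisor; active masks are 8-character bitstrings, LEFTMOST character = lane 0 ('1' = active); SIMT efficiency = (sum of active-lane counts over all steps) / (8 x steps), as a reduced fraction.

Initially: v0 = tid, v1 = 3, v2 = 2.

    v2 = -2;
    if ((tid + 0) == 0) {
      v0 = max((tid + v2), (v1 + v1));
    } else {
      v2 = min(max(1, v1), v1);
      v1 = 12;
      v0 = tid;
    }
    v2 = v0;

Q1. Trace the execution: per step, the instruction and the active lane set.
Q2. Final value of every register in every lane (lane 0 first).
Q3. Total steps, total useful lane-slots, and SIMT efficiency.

step 0: v2 <- -2                     11111111
step 1: eval ((tid + 0) == 0)        11111111
step 2: v0 <- max((tid + v2), (v1 + v1)) 10000000
step 3: v2 <- min(max(1, v1), v1)    01111111
step 4: v1 <- 12                     01111111
step 5: v0 <- tid                    01111111
step 6: v2 <- v0                     11111111

Answer: 7 steps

v0: 6,1,2,3,4,5,6,7
v1: 3,12,12,12,12,12,12,12
v2: 6,1,2,3,4,5,6,7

steps = 7; useful = 46; efficiency = 46/56 = 23/28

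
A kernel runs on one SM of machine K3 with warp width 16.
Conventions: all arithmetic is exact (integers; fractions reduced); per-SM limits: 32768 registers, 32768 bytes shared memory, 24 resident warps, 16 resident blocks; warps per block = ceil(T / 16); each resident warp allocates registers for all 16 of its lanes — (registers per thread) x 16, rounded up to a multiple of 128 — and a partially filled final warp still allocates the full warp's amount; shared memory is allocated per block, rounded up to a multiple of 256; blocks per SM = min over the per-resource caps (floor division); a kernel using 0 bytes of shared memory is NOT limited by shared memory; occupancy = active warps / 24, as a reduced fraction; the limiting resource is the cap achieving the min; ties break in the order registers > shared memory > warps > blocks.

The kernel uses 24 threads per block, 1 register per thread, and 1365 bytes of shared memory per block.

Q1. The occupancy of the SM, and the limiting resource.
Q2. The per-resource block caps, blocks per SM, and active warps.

Answer: occupancy 1, limited by warps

registers: 128 blocks
shared memory: 21 blocks
warps: 12 blocks
blocks: 16 blocks

Answer: 12 blocks, 24 active warps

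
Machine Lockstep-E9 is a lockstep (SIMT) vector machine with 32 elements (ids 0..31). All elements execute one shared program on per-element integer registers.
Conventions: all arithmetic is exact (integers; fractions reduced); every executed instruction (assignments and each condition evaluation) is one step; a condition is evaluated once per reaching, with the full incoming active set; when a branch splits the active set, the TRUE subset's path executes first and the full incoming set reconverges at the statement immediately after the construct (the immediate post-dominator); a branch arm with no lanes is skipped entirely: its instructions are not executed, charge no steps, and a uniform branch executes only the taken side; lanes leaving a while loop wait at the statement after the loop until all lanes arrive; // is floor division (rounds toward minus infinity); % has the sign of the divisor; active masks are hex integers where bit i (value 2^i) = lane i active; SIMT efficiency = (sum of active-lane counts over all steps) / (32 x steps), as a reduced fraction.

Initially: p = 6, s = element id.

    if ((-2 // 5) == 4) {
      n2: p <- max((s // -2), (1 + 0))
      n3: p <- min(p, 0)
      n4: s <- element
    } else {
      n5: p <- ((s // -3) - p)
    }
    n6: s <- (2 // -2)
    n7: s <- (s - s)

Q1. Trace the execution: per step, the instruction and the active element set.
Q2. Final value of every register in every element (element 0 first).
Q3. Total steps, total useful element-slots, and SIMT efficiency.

step 0: eval ((-2 // 5) == 4)        0xffffffff
step 1: p <- ((s // -3) - p)         0xffffffff
step 2: s <- (2 // -2)               0xffffffff
step 3: s <- (s - s)                 0xffffffff

Answer: 4 steps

p: -6,-7,-7,-7,-8,-8,-8,-9,-9,-9,-10,-10,-10,-11,-11,-11,-12,-12,-12,-13,-13,-13,-14,-14,-14,-15,-15,-15,-16,-16,-16,-17
s: 0,0,0,0,0,0,0,0,0,0,0,0,0,0,0,0,0,0,0,0,0,0,0,0,0,0,0,0,0,0,0,0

steps = 4; useful = 128; efficiency = 128/128 = 1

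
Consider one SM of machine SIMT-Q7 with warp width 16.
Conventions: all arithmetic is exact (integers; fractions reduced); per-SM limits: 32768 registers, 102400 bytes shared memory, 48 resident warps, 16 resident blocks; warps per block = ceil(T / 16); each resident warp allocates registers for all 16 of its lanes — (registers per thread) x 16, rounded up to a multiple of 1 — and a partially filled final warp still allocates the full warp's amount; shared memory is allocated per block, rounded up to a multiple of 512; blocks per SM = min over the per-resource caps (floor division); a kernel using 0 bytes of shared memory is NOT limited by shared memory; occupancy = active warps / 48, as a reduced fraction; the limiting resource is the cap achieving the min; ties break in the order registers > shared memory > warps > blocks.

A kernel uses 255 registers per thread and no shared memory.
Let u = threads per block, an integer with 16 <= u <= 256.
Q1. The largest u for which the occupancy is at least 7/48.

Answer: u = 128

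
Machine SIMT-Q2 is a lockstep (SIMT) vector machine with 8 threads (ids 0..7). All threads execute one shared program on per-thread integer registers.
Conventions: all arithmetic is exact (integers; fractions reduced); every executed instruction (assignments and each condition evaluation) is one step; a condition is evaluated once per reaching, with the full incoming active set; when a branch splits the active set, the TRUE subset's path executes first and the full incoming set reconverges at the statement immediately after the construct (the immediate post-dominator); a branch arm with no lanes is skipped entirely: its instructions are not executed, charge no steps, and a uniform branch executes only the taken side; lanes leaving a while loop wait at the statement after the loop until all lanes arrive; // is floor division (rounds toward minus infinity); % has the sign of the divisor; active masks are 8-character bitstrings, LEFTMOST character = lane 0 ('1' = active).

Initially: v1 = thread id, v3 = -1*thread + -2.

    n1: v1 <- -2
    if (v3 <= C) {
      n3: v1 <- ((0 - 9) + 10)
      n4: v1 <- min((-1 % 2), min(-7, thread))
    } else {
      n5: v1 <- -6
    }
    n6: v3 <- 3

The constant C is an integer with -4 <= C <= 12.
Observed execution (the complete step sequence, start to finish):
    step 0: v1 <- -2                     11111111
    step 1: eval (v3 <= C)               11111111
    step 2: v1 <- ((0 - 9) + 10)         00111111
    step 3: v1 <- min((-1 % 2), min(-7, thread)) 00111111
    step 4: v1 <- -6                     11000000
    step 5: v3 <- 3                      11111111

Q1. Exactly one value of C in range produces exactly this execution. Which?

Answer: C = -4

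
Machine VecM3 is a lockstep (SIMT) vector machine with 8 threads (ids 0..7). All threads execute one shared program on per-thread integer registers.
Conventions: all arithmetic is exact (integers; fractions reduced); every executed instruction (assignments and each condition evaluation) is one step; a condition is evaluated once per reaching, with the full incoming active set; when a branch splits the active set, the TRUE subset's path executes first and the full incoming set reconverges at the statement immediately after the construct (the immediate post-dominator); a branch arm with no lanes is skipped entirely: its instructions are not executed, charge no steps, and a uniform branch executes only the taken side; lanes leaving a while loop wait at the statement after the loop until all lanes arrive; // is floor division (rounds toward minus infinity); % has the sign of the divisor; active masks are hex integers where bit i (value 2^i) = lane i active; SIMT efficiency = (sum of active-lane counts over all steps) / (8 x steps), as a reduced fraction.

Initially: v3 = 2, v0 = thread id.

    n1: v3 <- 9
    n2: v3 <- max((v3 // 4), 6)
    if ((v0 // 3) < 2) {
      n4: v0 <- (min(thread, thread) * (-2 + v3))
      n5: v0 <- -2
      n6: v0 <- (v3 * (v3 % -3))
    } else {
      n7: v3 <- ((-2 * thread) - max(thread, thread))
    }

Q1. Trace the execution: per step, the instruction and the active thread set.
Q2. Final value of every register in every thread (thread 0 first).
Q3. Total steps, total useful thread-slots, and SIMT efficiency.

step 0: v3 <- 9                      0xff
step 1: v3 <- max((v3 // 4), 6)      0xff
step 2: eval ((v0 // 3) < 2)         0xff
step 3: v0 <- (min(thread, thread) * (-2 + v3)) 0x3f
step 4: v0 <- -2                     0x3f
step 5: v0 <- (v3 * (v3 % -3))       0x3f
step 6: v3 <- ((-2 * thread) - max(thread, thread)) 0xc0

Answer: 7 steps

v3: 6,6,6,6,6,6,-18,-21
v0: 0,0,0,0,0,0,6,7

steps = 7; useful = 44; efficiency = 44/56 = 11/14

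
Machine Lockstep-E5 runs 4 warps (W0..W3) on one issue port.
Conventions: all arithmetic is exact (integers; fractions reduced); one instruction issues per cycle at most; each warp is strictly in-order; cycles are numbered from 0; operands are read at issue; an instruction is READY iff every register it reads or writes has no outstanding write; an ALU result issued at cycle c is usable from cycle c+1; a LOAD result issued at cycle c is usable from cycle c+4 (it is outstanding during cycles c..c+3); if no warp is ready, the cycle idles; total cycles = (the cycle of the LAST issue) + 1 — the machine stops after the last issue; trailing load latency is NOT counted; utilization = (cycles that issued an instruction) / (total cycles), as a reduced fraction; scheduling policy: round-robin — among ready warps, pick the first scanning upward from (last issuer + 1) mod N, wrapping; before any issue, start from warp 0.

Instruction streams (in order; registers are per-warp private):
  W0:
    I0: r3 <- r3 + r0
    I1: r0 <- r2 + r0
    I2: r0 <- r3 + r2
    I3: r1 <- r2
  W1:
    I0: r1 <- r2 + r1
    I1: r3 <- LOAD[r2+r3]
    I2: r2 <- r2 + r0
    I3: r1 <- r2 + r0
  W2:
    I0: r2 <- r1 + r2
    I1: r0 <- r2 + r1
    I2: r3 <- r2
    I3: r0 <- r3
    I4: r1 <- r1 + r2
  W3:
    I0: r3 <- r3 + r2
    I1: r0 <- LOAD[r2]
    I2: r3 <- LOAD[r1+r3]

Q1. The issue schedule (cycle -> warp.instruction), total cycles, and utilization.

cycle 0: W0.I0
cycle 1: W1.I0
cycle 2: W2.I0
cycle 3: W3.I0
cycle 4: W0.I1
cycle 5: W1.I1
cycle 6: W2.I1
cycle 7: W3.I1
cycle 8: W0.I2
cycle 9: W1.I2
cycle 10: W2.I2
cycle 11: W3.I2
cycle 12: W0.I3
cycle 13: W1.I3
cycle 14: W2.I3
cycle 15: W2.I4

Answer: 16 cycles, utilization 1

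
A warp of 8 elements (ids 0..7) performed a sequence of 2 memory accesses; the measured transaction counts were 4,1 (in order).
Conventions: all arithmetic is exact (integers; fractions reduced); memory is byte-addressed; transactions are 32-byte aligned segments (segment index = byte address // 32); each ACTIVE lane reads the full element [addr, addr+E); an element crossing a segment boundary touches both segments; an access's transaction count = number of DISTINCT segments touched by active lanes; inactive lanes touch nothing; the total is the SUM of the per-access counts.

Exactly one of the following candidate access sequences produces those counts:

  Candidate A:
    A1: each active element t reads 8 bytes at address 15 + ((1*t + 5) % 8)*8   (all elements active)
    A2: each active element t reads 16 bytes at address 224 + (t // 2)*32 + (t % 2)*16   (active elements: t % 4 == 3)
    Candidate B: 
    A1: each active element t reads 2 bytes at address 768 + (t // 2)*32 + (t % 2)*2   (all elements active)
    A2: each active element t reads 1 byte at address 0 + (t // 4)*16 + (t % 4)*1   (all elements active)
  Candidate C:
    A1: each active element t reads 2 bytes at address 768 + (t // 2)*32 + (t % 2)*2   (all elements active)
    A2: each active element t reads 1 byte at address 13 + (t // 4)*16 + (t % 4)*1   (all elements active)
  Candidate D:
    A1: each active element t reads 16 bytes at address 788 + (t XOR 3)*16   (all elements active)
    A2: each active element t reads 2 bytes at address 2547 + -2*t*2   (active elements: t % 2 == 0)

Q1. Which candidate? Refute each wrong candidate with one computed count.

A: A1 gives 3 transactions, not 4
C: A2 gives 2 transactions, not 1
D: A1 gives 5 transactions, not 4
B: all counts match (4,1)

Answer: B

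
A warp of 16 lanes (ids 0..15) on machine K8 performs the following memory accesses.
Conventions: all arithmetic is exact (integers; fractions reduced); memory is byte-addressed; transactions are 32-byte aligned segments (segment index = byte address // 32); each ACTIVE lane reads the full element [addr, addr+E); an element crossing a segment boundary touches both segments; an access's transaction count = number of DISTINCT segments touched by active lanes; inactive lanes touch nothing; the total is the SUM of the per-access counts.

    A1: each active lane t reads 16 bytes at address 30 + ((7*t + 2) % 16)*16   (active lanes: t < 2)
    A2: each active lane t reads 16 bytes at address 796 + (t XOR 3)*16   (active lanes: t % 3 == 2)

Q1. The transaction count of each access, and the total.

A1: 3 transactions
A2: 6 transactions

Answer: 3,6; total 9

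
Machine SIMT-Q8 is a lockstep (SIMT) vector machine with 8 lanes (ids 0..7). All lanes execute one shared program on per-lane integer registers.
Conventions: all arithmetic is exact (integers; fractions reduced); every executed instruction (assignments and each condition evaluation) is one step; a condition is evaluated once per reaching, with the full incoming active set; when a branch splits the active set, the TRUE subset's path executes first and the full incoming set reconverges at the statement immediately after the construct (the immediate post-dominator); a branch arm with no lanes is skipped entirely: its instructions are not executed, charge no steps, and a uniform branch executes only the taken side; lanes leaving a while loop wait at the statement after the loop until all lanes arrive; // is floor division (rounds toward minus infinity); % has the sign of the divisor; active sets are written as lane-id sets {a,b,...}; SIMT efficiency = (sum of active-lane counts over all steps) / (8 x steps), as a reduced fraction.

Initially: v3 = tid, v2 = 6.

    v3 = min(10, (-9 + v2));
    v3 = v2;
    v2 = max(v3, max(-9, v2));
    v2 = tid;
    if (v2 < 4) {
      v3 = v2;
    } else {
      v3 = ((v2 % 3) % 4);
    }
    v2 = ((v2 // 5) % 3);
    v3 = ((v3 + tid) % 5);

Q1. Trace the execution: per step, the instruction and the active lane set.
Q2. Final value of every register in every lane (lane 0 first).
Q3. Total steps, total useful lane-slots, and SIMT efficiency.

step 0: v3 <- min(10, (-9 + v2))     {0,1,2,3,4,5,6,7}
step 1: v3 <- v2                     {0,1,2,3,4,5,6,7}
step 2: v2 <- max(v3, max(-9, v2))   {0,1,2,3,4,5,6,7}
step 3: v2 <- tid                    {0,1,2,3,4,5,6,7}
step 4: eval (v2 < 4)                {0,1,2,3,4,5,6,7}
step 5: v3 <- v2                     {0,1,2,3}
step 6: v3 <- ((v2 % 3) % 4)         {4,5,6,7}
step 7: v2 <- ((v2 // 5) % 3)        {0,1,2,3,4,5,6,7}
step 8: v3 <- ((v3 + tid) % 5)       {0,1,2,3,4,5,6,7}

Answer: 9 steps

v3: 0,2,4,1,0,2,1,3
v2: 0,0,0,0,0,1,1,1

steps = 9; useful = 64; efficiency = 64/72 = 8/9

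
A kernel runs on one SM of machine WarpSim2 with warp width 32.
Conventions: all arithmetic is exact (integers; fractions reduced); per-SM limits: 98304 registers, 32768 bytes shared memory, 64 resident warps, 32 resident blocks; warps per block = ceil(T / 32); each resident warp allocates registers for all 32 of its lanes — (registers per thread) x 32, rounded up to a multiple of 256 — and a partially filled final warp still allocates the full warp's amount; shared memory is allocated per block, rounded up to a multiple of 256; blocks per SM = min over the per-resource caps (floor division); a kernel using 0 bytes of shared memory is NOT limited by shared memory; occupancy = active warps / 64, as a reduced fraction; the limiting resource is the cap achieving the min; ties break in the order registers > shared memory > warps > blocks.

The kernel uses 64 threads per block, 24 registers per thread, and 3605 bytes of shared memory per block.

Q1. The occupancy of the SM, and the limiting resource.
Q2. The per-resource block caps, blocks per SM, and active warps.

Answer: occupancy 1/4, limited by shared memory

registers: 64 blocks
shared memory: 8 blocks
warps: 32 blocks
blocks: 32 blocks

Answer: 8 blocks, 16 active warps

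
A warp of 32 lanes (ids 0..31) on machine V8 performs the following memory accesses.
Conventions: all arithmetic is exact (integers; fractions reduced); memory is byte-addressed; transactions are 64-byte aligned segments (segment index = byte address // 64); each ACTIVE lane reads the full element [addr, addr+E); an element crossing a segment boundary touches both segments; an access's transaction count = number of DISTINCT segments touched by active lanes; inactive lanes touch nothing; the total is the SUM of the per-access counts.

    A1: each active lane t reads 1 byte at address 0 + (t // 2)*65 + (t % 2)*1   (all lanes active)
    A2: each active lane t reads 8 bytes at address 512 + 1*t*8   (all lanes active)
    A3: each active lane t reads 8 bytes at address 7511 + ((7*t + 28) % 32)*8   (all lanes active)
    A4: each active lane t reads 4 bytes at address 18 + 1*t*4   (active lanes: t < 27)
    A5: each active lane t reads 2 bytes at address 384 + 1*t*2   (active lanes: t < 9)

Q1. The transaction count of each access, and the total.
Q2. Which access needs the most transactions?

A1: 16 transactions
A2: 4 transactions
A3: 5 transactions
A4: 2 transactions
A5: 1 transaction

Answer: 16,4,5,2,1; total 28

Answer: A1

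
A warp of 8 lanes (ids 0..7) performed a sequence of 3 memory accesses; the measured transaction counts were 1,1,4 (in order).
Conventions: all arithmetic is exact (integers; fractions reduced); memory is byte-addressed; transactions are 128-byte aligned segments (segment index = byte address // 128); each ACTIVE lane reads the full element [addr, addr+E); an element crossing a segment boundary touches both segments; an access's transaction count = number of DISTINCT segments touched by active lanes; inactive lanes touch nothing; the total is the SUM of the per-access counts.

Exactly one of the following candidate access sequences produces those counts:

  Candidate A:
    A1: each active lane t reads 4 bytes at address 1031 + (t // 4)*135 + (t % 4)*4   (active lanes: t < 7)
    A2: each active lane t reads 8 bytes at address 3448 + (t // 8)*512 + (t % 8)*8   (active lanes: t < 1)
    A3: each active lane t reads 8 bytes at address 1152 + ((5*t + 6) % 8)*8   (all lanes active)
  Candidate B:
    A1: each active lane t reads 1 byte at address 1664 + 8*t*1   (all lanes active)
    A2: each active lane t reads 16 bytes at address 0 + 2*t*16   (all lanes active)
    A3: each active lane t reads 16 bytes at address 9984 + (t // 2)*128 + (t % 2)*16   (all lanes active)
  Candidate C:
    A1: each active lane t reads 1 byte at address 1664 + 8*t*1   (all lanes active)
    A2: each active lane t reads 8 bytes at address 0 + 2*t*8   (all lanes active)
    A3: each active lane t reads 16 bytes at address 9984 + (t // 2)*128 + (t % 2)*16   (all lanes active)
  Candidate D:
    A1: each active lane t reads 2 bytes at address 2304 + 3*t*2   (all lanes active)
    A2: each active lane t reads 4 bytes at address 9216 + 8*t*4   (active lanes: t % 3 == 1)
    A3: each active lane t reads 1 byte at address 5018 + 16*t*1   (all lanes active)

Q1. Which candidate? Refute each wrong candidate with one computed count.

A: A1 gives 2 transactions, not 1
B: A2 gives 2 transactions, not 1
D: A2 gives 2 transactions, not 1
C: all counts match (1,1,4)

Answer: C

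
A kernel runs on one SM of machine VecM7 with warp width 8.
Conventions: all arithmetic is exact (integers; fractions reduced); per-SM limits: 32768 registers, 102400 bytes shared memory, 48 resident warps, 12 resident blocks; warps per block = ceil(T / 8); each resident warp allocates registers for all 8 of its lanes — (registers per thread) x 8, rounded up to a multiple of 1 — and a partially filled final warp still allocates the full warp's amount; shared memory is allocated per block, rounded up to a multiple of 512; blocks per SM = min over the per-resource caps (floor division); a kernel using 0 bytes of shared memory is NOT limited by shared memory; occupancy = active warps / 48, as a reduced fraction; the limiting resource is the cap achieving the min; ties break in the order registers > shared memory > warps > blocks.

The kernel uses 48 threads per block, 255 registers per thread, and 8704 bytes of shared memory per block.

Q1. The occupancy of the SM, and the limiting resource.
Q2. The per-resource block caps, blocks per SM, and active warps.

Answer: occupancy 1/4, limited by registers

registers: 2 blocks
shared memory: 11 blocks
warps: 8 blocks
blocks: 12 blocks

Answer: 2 blocks, 12 active warps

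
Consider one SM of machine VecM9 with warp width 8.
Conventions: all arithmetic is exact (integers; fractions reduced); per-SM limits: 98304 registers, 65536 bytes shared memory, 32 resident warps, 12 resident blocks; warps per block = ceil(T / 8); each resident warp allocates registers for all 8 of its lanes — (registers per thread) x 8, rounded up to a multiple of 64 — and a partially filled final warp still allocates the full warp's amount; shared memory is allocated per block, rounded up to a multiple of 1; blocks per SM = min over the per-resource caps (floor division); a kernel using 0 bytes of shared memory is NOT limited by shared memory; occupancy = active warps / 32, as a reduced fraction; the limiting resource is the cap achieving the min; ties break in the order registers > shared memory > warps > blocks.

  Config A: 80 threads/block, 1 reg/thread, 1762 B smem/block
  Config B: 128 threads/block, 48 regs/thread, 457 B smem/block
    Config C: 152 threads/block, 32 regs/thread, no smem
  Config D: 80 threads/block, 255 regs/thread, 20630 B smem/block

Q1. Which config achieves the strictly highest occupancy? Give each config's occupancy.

occupancies: A 15/16, B 1, C 19/32, D 15/16

Answer: B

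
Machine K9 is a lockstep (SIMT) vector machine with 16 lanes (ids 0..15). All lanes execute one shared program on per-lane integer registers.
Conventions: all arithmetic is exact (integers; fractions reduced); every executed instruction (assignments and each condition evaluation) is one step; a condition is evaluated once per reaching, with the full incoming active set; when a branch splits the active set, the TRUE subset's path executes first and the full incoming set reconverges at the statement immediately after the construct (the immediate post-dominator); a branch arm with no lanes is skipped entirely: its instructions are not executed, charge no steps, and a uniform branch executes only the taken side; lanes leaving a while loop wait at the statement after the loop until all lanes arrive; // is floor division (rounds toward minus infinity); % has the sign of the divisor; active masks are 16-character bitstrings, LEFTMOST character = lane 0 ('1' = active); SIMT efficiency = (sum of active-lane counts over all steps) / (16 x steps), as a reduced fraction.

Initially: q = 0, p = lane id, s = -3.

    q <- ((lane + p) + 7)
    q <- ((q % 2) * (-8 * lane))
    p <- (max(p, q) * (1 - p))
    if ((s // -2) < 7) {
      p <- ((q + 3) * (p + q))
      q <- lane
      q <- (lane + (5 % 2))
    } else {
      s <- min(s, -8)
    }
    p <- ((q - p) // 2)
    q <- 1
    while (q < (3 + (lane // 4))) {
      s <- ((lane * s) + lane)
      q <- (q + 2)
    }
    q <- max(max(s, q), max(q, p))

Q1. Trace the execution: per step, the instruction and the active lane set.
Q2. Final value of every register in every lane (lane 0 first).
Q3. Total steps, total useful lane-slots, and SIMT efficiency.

step 0: q <- ((lane + p) + 7)        1111111111111111
step 1: q <- ((q % 2) * (-8 * lane)) 1111111111111111
step 2: p <- (max(p, q) * (1 - p))   1111111111111111
step 3: eval ((s // -2) < 7)         1111111111111111
step 4: p <- ((q + 3) * (p + q))     1111111111111111
step 5: q <- lane                    1111111111111111
step 6: q <- (lane + (5 % 2))        1111111111111111
step 7: p <- ((q - p) // 2)          1111111111111111
step 8: q <- 1                       1111111111111111
step 9: eval (q < (3 + (lane // 4))) 1111111111111111
step 10: s <- ((lane * s) + lane)     1111111111111111
step 11: q <- (q + 2)                 1111111111111111
step 12: eval (q < (3 + (lane // 4))) 1111111111111111
step 13: s <- ((lane * s) + lane)     0000111111111111
step 14: q <- (q + 2)                 0000111111111111
step 15: eval (q < (3 + (lane // 4))) 0000111111111111
step 16: s <- ((lane * s) + lane)     0000000000001111
step 17: q <- (q + 2)                 0000000000001111
step 18: eval (q < (3 + (lane // 4))) 0000000000001111
step 19: q <- max(max(s, q), max(q, p)) 1111111111111111

Answer: 20 steps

q: 3,3,3,3,5,5,5,5,5,5,5,5,7,7,7,7
p: 0,-19,-116,-313,-636,-1107,-1752,-2593,-3656,-4963,-6540,-8409,-10596,-13123,-16016,-19297
s: 0,-2,-4,-6,-28,-45,-66,-91,-120,-153,-190,-231,-3300,-4212,-5278,-6510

steps = 20; useful = 272; efficiency = 272/320 = 17/20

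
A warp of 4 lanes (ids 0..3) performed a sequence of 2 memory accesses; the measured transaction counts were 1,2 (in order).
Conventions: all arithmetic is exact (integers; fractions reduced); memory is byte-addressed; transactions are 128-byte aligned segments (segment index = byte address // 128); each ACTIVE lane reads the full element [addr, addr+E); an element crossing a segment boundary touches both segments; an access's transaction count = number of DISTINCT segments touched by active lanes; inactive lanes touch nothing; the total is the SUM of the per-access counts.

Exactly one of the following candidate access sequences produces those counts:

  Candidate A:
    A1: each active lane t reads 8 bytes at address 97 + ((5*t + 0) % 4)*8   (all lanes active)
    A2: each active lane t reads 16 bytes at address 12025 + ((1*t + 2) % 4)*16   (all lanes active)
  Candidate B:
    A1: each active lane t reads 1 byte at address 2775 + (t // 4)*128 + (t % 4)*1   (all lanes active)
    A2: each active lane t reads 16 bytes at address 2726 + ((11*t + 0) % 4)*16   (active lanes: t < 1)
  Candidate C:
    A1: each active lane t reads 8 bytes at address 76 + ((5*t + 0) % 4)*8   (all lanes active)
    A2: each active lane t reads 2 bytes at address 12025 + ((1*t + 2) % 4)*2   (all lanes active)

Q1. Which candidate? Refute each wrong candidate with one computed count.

A: A1 gives 2 transactions, not 1
B: A2 gives 1 transaction, not 2
C: all counts match (1,2)

Answer: C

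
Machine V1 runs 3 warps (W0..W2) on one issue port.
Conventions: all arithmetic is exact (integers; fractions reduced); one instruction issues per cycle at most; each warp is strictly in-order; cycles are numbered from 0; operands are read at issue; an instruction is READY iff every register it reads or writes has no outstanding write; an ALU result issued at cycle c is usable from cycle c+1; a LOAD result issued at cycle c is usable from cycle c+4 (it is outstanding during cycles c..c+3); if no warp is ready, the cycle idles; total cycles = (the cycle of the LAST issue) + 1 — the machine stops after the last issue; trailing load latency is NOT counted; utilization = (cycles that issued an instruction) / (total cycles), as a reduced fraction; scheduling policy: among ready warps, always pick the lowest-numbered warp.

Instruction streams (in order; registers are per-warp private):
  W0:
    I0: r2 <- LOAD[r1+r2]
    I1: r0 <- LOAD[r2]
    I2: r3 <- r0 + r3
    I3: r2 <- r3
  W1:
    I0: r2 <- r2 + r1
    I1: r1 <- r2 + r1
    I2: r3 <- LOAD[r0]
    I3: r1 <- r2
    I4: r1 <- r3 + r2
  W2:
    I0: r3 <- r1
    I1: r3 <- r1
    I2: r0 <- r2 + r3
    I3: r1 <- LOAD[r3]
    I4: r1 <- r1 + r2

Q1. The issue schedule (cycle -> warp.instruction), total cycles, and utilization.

cycle 0: W0.I0
cycle 1: W1.I0
cycle 2: W1.I1
cycle 3: W1.I2
cycle 4: W0.I1
cycle 5: W1.I3
cycle 6: W2.I0
cycle 7: W1.I4
cycle 8: W0.I2
cycle 9: W0.I3
cycle 10: W2.I1
cycle 11: W2.I2
cycle 12: W2.I3
cycle 13: idle
cycle 14: idle
cycle 15: idle
cycle 16: W2.I4

Answer: 17 cycles, utilization 14/17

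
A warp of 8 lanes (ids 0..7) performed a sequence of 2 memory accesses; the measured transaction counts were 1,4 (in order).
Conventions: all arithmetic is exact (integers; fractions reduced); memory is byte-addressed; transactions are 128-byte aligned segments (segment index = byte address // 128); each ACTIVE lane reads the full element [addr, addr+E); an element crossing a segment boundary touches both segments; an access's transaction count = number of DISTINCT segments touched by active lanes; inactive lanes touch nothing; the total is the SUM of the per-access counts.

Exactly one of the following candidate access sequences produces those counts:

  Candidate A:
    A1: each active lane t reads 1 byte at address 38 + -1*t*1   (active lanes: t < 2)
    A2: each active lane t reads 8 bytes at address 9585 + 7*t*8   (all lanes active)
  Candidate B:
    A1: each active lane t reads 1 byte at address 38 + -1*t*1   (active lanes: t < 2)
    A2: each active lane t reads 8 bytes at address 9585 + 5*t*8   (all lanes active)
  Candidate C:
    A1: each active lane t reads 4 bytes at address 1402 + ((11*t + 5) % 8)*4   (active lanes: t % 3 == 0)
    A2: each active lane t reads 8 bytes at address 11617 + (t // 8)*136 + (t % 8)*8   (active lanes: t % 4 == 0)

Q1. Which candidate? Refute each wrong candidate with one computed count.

A: A2 gives 5 transactions, not 4
C: A2 gives 2 transactions, not 4
B: all counts match (1,4)

Answer: B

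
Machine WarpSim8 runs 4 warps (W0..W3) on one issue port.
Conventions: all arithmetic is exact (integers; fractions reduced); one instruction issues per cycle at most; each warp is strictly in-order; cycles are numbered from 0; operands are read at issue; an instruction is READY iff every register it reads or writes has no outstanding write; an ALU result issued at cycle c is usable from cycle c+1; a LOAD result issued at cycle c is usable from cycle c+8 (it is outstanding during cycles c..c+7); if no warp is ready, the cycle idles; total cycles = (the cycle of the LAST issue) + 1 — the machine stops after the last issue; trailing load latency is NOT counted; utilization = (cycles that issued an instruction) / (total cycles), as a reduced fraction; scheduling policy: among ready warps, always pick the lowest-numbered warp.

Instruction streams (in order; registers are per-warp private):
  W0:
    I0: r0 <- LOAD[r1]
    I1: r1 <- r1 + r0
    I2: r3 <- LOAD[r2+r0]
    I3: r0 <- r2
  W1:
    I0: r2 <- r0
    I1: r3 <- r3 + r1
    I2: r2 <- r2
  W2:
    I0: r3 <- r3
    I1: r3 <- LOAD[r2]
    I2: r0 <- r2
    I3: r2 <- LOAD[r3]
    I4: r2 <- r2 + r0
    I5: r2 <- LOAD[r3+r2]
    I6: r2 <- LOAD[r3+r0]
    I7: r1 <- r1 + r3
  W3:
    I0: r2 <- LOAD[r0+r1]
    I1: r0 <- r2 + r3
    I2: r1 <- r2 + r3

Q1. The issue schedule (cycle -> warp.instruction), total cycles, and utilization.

cycle 0: W0.I0
cycle 1: W1.I0
cycle 2: W1.I1
cycle 3: W1.I2
cycle 4: W2.I0
cycle 5: W2.I1
cycle 6: W2.I2
cycle 7: W3.I0
cycle 8: W0.I1
cycle 9: W0.I2
cycle 10: W0.I3
cycle 11: idle
cycle 12: idle
cycle 13: W2.I3
cycle 14: idle
cycle 15: W3.I1
cycle 16: W3.I2
cycle 17: idle
cycle 18: idle
cycle 19: idle
cycle 20: idle
cycle 21: W2.I4
cycle 22: W2.I5
cycle 23: idle
cycle 24: idle
cycle 25: idle
cycle 26: idle
cycle 27: idle
cycle 28: idle
cycle 29: idle
cycle 30: W2.I6
cycle 31: W2.I7

Answer: 32 cycles, utilization 9/16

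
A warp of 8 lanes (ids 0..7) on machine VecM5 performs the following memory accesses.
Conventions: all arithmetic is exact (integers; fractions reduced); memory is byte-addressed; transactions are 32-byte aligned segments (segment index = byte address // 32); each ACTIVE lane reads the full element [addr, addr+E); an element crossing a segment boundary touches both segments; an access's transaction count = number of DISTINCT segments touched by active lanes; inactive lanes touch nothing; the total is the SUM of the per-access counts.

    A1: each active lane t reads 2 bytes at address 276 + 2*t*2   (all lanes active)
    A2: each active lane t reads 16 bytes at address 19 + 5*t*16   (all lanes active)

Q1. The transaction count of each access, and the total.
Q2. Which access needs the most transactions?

A1: 2 transactions
A2: 12 transactions

Answer: 2,12; total 14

Answer: A2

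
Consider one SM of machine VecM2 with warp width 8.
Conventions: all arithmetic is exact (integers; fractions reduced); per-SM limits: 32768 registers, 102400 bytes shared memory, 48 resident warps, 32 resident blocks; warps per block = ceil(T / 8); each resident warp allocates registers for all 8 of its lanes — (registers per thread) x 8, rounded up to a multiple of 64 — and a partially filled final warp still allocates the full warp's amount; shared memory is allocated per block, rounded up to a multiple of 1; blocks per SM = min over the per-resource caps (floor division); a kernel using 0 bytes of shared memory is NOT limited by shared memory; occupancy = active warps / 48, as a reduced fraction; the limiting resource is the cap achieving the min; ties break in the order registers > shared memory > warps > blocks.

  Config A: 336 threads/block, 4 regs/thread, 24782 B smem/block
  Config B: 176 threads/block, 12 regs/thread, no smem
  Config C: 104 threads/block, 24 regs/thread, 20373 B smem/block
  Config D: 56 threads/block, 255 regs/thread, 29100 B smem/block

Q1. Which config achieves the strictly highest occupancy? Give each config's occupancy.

occupancies: A 7/8, B 11/12, C 13/16, D 7/24

Answer: B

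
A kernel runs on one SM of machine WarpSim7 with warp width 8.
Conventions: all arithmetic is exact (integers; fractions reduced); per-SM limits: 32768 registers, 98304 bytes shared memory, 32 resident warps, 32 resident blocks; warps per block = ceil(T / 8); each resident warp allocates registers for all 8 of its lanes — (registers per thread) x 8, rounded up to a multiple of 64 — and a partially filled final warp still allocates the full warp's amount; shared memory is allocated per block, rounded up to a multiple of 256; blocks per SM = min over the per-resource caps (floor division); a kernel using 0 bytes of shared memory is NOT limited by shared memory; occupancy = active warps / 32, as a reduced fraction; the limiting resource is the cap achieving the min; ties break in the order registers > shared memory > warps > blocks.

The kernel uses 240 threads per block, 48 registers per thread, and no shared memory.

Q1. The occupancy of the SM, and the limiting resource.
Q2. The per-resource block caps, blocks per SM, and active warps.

Answer: occupancy 15/16, limited by warps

registers: 2 blocks
shared memory: no limit (kernel uses none)
warps: 1 block
blocks: 32 blocks

Answer: 1 block, 30 active warps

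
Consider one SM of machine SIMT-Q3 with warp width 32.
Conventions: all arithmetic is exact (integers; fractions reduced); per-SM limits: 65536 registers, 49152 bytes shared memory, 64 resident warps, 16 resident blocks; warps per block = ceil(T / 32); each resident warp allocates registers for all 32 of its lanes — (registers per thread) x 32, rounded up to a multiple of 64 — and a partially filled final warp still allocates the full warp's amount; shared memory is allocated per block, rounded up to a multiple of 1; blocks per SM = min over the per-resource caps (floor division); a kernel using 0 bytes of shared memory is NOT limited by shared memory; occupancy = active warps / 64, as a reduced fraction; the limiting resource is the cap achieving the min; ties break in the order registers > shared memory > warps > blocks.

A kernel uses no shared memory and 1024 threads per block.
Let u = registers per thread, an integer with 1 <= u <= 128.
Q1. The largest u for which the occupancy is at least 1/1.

Answer: u = 32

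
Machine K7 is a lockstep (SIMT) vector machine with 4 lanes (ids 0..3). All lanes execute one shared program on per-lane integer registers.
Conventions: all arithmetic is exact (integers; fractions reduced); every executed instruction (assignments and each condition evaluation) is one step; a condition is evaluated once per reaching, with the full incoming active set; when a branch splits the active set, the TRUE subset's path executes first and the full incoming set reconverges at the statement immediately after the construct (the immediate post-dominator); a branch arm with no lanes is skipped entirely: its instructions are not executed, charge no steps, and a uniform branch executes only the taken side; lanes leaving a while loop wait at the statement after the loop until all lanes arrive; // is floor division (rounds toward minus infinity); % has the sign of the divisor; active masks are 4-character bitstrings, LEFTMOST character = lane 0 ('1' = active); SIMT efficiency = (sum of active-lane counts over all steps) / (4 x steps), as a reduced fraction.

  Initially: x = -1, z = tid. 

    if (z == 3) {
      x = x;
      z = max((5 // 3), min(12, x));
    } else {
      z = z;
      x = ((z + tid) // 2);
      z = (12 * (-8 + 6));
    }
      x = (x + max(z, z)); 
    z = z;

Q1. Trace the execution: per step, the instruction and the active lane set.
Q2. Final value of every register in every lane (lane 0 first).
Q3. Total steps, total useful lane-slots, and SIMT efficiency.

step 0: eval (z == 3)                1111
step 1: x <- x                       0001
step 2: z <- max((5 // 3), min(12, x)) 0001
step 3: z <- z                       1110
step 4: x <- ((z + tid) // 2)        1110
step 5: z <- (12 * (-8 + 6))         1110
step 6: x <- (x + max(z, z))         1111
step 7: z <- z                       1111

Answer: 8 steps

x: -24,-23,-22,0
z: -24,-24,-24,1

steps = 8; useful = 23; efficiency = 23/32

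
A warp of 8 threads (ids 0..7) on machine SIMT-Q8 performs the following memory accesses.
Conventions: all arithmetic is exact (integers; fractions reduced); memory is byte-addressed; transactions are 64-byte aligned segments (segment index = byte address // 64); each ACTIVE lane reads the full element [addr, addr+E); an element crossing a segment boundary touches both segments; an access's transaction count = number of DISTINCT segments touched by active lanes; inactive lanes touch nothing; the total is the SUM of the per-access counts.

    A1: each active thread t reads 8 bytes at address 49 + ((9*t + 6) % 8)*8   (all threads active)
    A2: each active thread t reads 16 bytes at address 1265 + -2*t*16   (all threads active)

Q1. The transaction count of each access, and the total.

A1: 2 transactions
A2: 5 transactions

Answer: 2,5; total 7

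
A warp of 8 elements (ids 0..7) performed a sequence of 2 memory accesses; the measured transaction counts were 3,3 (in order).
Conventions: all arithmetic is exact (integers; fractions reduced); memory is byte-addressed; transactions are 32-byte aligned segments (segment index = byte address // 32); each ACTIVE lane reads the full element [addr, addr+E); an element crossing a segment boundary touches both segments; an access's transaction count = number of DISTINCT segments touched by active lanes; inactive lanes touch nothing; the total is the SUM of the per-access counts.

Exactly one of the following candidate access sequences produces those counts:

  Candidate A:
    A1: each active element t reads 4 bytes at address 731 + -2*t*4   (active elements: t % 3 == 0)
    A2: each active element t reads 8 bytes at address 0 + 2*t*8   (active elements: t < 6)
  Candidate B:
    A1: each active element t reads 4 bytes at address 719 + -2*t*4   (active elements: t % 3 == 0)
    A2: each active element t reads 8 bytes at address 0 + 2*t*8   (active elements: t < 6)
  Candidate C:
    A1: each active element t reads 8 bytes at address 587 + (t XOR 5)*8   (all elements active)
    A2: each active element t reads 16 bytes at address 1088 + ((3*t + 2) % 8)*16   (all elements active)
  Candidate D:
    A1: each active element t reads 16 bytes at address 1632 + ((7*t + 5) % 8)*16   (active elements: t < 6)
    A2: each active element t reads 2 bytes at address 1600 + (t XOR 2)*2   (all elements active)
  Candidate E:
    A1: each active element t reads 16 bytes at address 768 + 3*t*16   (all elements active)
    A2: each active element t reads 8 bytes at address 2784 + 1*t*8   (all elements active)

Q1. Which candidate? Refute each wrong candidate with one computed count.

A: A1 gives 2 transactions, not 3
C: A2 gives 4 transactions, not 3
D: A2 gives 1 transaction, not 3
E: A1 gives 8 transactions, not 3
B: all counts match (3,3)

Answer: B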